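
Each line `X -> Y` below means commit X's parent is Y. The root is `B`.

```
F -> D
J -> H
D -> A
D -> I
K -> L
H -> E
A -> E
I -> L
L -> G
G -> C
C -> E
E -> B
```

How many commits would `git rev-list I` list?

Walking parent pointers from I: reachable set = {B, C, E, G, I, L}.
That is 6 commits.

6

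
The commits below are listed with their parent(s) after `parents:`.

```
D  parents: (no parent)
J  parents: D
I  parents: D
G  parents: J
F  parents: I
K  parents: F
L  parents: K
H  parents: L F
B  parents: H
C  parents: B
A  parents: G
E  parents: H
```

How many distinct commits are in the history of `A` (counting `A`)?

4

Walking parent pointers from A: reachable set = {A, D, G, J}.
That is 4 commits.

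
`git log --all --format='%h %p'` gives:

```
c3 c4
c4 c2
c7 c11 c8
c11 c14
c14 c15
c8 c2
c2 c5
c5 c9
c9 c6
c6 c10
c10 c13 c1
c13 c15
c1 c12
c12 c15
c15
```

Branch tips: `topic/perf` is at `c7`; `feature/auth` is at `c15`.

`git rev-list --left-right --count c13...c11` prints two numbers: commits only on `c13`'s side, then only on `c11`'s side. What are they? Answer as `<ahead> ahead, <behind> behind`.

1 ahead, 2 behind

Reachable from c13: {c13, c15}.
Reachable from c11: {c11, c14, c15}.
Only in c13's history (ahead): {c13} — 1.
Only in c11's history (behind): {c11, c14} — 2.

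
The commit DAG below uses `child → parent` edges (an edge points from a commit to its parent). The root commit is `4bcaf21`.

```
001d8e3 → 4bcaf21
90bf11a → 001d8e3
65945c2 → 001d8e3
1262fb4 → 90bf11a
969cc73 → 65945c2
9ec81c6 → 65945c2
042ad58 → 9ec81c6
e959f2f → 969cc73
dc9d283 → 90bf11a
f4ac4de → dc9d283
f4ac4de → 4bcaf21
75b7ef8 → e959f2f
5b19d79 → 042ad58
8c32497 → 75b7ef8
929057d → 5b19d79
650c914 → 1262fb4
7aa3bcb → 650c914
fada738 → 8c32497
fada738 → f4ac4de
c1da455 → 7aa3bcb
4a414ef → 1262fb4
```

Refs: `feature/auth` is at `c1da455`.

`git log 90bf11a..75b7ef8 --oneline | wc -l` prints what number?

Reachable from 75b7ef8: {001d8e3, 4bcaf21, 65945c2, 75b7ef8, 969cc73, e959f2f}.
Reachable from 90bf11a: {001d8e3, 4bcaf21, 90bf11a}.
In 75b7ef8's history but not 90bf11a's: {65945c2, 75b7ef8, 969cc73, e959f2f} — 4 commits.

4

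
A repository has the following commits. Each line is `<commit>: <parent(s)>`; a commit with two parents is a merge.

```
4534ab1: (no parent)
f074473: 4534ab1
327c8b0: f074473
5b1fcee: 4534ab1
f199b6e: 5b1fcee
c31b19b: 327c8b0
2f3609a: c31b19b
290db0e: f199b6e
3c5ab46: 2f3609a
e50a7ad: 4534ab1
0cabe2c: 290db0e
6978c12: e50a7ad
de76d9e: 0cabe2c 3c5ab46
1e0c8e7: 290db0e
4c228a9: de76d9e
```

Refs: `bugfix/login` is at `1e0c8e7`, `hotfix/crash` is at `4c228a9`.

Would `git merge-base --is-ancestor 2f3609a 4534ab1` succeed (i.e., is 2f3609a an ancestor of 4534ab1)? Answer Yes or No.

No

Ancestors of 4534ab1: {4534ab1}.
2f3609a is not in that set, so it is not an ancestor of 4534ab1.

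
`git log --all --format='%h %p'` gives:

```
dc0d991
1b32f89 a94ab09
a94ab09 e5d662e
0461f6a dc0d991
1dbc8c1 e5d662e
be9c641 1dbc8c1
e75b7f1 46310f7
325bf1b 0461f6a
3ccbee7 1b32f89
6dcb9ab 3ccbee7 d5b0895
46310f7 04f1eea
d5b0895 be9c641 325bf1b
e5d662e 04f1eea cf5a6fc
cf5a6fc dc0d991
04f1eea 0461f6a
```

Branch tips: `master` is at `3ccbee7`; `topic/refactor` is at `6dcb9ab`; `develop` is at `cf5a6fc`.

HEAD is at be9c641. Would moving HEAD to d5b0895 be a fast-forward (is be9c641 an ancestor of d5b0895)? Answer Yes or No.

A fast-forward from be9c641 to d5b0895 is possible iff be9c641 is an ancestor of d5b0895.
Ancestors of d5b0895: {0461f6a, 04f1eea, 1dbc8c1, 325bf1b, be9c641, cf5a6fc, d5b0895, dc0d991, e5d662e}.
be9c641 is among them, so fast-forward is possible.

Yes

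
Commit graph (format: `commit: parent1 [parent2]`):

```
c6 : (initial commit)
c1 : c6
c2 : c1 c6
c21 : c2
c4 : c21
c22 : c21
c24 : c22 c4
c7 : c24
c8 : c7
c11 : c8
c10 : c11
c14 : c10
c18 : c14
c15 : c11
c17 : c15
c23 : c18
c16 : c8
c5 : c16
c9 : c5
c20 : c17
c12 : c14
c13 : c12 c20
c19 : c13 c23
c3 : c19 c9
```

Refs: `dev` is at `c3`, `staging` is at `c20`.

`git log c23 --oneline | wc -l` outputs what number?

14

Walking parent pointers from c23: reachable set = {c1, c10, c11, c14, c18, c2, c21, c22, c23, c24, c4, c6, c7, c8}.
That is 14 commits.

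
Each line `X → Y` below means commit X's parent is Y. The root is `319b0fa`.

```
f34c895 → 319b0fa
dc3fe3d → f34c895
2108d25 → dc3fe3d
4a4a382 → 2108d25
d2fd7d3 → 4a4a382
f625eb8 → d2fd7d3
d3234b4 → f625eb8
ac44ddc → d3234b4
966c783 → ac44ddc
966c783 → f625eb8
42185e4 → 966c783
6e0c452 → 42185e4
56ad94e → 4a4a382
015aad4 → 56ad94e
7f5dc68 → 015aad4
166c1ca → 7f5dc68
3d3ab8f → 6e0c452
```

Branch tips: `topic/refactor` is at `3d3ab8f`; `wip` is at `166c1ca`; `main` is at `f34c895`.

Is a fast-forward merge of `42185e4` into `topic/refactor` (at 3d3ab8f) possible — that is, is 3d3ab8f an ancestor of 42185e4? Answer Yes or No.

A fast-forward from 3d3ab8f to 42185e4 is possible iff 3d3ab8f is an ancestor of 42185e4.
Ancestors of 42185e4: {2108d25, 319b0fa, 42185e4, 4a4a382, 966c783, ac44ddc, d2fd7d3, d3234b4, dc3fe3d, f34c895, f625eb8}.
3d3ab8f is not among them, so fast-forward is not possible.

No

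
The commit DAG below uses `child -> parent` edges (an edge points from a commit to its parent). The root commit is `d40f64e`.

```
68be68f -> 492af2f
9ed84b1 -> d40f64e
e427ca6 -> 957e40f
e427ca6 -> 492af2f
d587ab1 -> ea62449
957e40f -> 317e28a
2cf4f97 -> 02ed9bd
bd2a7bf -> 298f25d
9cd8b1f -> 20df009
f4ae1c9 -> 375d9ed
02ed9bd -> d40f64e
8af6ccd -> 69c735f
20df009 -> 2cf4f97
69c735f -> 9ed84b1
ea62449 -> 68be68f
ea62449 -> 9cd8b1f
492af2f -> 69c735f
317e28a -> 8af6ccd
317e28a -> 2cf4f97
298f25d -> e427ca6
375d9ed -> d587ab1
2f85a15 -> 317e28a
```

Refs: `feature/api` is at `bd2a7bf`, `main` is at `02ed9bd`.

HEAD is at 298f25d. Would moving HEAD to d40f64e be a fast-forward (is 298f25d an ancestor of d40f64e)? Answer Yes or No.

No

A fast-forward from 298f25d to d40f64e is possible iff 298f25d is an ancestor of d40f64e.
Ancestors of d40f64e: {d40f64e}.
298f25d is not among them, so fast-forward is not possible.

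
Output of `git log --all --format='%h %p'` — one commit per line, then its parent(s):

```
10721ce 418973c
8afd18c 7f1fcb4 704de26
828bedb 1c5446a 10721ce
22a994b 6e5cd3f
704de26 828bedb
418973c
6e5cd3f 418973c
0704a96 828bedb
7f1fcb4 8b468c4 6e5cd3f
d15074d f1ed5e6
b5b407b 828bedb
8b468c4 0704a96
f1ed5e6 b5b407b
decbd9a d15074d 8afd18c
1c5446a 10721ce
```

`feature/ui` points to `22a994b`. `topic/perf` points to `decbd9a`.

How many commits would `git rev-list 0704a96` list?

5

Walking parent pointers from 0704a96: reachable set = {0704a96, 10721ce, 1c5446a, 418973c, 828bedb}.
That is 5 commits.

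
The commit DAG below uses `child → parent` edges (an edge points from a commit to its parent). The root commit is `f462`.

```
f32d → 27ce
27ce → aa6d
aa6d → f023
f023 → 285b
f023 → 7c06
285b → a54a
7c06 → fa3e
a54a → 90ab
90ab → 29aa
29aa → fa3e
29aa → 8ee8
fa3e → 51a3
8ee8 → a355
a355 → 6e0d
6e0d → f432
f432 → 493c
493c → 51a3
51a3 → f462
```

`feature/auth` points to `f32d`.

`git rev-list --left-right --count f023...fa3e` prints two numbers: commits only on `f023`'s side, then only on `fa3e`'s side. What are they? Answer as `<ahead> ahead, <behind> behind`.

Reachable from f023: {285b, 29aa, 493c, 51a3, 6e0d, 7c06, 8ee8, 90ab, a355, a54a, f023, f432, f462, fa3e}.
Reachable from fa3e: {51a3, f462, fa3e}.
Only in f023's history (ahead): {285b, 29aa, 493c, 6e0d, 7c06, 8ee8, 90ab, a355, a54a, f023, f432} — 11.
Only in fa3e's history (behind): {} — 0.

11 ahead, 0 behind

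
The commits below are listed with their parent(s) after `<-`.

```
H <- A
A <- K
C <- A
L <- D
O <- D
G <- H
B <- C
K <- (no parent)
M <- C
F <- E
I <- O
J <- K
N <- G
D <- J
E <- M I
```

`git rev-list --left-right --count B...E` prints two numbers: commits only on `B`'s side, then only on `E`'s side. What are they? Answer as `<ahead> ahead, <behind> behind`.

Reachable from B: {A, B, C, K}.
Reachable from E: {A, C, D, E, I, J, K, M, O}.
Only in B's history (ahead): {B} — 1.
Only in E's history (behind): {D, E, I, J, M, O} — 6.

1 ahead, 6 behind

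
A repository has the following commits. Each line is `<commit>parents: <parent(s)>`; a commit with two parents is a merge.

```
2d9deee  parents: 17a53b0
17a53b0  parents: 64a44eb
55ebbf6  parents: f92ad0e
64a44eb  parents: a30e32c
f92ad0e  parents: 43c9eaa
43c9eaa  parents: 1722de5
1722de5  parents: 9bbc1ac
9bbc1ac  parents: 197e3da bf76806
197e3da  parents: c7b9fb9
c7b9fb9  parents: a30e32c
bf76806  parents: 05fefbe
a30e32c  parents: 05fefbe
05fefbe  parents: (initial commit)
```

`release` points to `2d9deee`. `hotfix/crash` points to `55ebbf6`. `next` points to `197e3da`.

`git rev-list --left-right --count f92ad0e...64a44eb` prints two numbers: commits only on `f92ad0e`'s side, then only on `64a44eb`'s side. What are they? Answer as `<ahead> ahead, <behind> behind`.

Reachable from f92ad0e: {05fefbe, 1722de5, 197e3da, 43c9eaa, 9bbc1ac, a30e32c, bf76806, c7b9fb9, f92ad0e}.
Reachable from 64a44eb: {05fefbe, 64a44eb, a30e32c}.
Only in f92ad0e's history (ahead): {1722de5, 197e3da, 43c9eaa, 9bbc1ac, bf76806, c7b9fb9, f92ad0e} — 7.
Only in 64a44eb's history (behind): {64a44eb} — 1.

7 ahead, 1 behind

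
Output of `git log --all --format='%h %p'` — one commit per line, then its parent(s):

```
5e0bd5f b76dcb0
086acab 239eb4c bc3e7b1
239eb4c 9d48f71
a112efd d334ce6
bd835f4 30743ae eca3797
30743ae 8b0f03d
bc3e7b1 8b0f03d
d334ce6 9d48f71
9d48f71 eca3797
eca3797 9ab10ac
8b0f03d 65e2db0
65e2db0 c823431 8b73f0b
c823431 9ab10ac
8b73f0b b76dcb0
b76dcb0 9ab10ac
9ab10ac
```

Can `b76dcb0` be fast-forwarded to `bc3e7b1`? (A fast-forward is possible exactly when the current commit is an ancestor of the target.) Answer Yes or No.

A fast-forward from b76dcb0 to bc3e7b1 is possible iff b76dcb0 is an ancestor of bc3e7b1.
Ancestors of bc3e7b1: {65e2db0, 8b0f03d, 8b73f0b, 9ab10ac, b76dcb0, bc3e7b1, c823431}.
b76dcb0 is among them, so fast-forward is possible.

Yes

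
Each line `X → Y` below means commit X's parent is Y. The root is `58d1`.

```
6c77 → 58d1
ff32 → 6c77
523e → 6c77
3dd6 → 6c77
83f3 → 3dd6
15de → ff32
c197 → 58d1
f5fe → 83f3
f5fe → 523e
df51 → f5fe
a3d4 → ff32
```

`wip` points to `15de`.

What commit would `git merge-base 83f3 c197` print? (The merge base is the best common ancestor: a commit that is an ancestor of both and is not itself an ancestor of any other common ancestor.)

Ancestors of 83f3: {3dd6, 58d1, 6c77, 83f3}.
Ancestors of c197: {58d1, c197}.
Common ancestors: {58d1}.
The only common ancestor is 58d1, so it is the merge base.

58d1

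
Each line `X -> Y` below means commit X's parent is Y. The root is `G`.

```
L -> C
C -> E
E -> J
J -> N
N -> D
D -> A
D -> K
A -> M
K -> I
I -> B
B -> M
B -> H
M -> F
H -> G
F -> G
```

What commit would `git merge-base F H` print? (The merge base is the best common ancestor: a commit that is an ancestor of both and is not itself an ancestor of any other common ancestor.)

Ancestors of F: {F, G}.
Ancestors of H: {G, H}.
Common ancestors: {G}.
The only common ancestor is G, so it is the merge base.

G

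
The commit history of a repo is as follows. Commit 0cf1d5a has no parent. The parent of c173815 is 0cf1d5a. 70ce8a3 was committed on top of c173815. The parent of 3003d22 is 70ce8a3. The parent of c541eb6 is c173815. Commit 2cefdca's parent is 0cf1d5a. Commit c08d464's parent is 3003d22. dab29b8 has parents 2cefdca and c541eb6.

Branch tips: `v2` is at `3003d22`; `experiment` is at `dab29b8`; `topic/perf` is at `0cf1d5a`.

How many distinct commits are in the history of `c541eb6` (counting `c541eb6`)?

Walking parent pointers from c541eb6: reachable set = {0cf1d5a, c173815, c541eb6}.
That is 3 commits.

3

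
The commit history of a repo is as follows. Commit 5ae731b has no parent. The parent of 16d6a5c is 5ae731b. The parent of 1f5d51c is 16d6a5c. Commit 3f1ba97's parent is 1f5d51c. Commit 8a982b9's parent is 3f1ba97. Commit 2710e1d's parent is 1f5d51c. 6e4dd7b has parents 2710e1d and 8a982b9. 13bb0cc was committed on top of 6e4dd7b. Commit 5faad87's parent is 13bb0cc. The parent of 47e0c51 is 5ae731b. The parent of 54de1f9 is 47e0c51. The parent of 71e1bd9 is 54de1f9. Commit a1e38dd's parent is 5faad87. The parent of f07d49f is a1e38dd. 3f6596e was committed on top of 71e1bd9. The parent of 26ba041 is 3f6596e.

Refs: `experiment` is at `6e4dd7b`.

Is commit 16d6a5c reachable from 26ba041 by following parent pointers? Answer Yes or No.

Ancestors of 26ba041: {26ba041, 3f6596e, 47e0c51, 54de1f9, 5ae731b, 71e1bd9}.
16d6a5c is not in that set, so it is not an ancestor of 26ba041.

No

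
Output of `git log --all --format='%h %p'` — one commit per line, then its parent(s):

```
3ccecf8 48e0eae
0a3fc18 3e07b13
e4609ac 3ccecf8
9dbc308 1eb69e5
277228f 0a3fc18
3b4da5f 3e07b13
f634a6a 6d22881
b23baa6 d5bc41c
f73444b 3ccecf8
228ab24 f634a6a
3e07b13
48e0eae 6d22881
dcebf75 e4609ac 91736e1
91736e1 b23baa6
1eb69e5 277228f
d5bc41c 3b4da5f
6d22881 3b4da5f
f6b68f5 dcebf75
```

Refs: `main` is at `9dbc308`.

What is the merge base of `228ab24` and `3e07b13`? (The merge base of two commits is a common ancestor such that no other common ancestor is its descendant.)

3e07b13

Ancestors of 228ab24: {228ab24, 3b4da5f, 3e07b13, 6d22881, f634a6a}.
Ancestors of 3e07b13: {3e07b13}.
Common ancestors: {3e07b13}.
The only common ancestor is 3e07b13, so it is the merge base.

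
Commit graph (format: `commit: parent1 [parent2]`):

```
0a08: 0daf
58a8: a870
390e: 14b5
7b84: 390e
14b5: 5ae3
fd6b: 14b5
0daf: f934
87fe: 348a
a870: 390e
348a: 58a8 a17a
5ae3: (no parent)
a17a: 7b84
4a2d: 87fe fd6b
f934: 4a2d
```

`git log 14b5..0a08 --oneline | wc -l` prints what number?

Reachable from 0a08: {0a08, 0daf, 14b5, 348a, 390e, 4a2d, 58a8, 5ae3, 7b84, 87fe, a17a, a870, f934, fd6b}.
Reachable from 14b5: {14b5, 5ae3}.
In 0a08's history but not 14b5's: {0a08, 0daf, 348a, 390e, 4a2d, 58a8, 7b84, 87fe, a17a, a870, f934, fd6b} — 12 commits.

12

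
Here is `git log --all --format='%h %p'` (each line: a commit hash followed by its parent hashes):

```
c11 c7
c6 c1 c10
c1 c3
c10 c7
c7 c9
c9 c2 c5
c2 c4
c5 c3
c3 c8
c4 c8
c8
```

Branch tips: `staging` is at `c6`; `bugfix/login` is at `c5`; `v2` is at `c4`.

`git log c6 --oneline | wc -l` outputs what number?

10

Walking parent pointers from c6: reachable set = {c1, c10, c2, c3, c4, c5, c6, c7, c8, c9}.
That is 10 commits.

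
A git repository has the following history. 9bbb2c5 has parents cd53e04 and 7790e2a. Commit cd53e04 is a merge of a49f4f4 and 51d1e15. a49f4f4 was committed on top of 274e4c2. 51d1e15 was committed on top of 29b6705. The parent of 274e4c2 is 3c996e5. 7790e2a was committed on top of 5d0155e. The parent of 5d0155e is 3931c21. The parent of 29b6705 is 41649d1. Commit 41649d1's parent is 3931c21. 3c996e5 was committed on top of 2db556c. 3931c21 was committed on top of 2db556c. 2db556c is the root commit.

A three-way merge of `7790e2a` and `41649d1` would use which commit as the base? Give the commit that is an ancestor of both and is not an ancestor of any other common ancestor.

Ancestors of 7790e2a: {2db556c, 3931c21, 5d0155e, 7790e2a}.
Ancestors of 41649d1: {2db556c, 3931c21, 41649d1}.
Common ancestors: {2db556c, 3931c21}.
Among these, 3931c21 is not an ancestor of any other common ancestor — it is the merge base.

3931c21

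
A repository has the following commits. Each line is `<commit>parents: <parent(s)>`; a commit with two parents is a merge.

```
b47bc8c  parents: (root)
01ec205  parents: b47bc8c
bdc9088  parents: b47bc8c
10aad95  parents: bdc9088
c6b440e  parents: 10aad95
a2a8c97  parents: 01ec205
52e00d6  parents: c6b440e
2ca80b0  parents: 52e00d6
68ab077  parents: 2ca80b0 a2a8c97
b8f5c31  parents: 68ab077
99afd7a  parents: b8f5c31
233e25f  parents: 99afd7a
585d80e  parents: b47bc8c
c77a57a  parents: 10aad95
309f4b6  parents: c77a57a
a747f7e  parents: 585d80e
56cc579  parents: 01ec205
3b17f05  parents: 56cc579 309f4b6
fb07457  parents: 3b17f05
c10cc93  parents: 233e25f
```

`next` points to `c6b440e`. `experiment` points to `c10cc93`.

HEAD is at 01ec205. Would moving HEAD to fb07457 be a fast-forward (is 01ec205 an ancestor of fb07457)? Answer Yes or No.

Yes

A fast-forward from 01ec205 to fb07457 is possible iff 01ec205 is an ancestor of fb07457.
Ancestors of fb07457: {01ec205, 10aad95, 309f4b6, 3b17f05, 56cc579, b47bc8c, bdc9088, c77a57a, fb07457}.
01ec205 is among them, so fast-forward is possible.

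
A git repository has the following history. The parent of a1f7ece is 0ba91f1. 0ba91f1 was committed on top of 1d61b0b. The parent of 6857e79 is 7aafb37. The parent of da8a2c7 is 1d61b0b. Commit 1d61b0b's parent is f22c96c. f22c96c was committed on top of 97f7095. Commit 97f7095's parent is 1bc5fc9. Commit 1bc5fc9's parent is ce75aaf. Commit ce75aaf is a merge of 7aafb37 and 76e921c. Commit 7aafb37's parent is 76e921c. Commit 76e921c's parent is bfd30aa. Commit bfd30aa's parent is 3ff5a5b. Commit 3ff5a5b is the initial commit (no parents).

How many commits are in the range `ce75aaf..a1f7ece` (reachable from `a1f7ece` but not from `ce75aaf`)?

6

Reachable from a1f7ece: {0ba91f1, 1bc5fc9, 1d61b0b, 3ff5a5b, 76e921c, 7aafb37, 97f7095, a1f7ece, bfd30aa, ce75aaf, f22c96c}.
Reachable from ce75aaf: {3ff5a5b, 76e921c, 7aafb37, bfd30aa, ce75aaf}.
In a1f7ece's history but not ce75aaf's: {0ba91f1, 1bc5fc9, 1d61b0b, 97f7095, a1f7ece, f22c96c} — 6 commits.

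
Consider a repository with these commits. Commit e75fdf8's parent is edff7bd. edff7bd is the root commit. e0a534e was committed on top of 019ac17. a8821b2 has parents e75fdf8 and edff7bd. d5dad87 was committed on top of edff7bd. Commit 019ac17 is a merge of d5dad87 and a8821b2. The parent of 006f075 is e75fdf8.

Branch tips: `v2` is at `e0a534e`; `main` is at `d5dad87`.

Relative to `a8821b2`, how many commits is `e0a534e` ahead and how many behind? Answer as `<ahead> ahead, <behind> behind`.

Reachable from e0a534e: {019ac17, a8821b2, d5dad87, e0a534e, e75fdf8, edff7bd}.
Reachable from a8821b2: {a8821b2, e75fdf8, edff7bd}.
Only in e0a534e's history (ahead): {019ac17, d5dad87, e0a534e} — 3.
Only in a8821b2's history (behind): {} — 0.

3 ahead, 0 behind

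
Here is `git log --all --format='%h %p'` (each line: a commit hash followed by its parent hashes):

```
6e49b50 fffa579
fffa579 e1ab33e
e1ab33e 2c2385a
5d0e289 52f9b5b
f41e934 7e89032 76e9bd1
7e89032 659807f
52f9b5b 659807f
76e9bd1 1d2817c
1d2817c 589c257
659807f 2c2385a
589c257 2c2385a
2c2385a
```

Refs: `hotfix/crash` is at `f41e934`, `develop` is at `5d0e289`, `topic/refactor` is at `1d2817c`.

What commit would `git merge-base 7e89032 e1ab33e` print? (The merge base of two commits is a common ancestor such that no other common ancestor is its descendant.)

2c2385a

Ancestors of 7e89032: {2c2385a, 659807f, 7e89032}.
Ancestors of e1ab33e: {2c2385a, e1ab33e}.
Common ancestors: {2c2385a}.
The only common ancestor is 2c2385a, so it is the merge base.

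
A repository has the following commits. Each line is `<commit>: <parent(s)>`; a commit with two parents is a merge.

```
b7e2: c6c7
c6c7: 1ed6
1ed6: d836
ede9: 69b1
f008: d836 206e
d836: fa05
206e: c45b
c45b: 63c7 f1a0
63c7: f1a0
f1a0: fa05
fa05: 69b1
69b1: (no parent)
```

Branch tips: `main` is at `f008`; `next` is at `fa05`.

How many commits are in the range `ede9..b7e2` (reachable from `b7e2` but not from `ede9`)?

5

Reachable from b7e2: {1ed6, 69b1, b7e2, c6c7, d836, fa05}.
Reachable from ede9: {69b1, ede9}.
In b7e2's history but not ede9's: {1ed6, b7e2, c6c7, d836, fa05} — 5 commits.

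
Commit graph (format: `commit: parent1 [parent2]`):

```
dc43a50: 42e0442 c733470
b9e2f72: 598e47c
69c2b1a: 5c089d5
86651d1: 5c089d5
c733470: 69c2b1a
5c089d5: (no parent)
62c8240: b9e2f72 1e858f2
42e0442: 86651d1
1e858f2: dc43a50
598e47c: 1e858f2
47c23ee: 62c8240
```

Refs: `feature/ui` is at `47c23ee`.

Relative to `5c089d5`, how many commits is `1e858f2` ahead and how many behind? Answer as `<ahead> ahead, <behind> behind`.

Reachable from 1e858f2: {1e858f2, 42e0442, 5c089d5, 69c2b1a, 86651d1, c733470, dc43a50}.
Reachable from 5c089d5: {5c089d5}.
Only in 1e858f2's history (ahead): {1e858f2, 42e0442, 69c2b1a, 86651d1, c733470, dc43a50} — 6.
Only in 5c089d5's history (behind): {} — 0.

6 ahead, 0 behind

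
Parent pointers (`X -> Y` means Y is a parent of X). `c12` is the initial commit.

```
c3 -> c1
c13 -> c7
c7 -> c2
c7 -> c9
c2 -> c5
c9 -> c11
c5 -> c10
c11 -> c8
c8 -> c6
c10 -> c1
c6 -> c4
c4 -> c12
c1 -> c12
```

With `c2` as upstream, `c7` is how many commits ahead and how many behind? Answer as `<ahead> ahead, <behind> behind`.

6 ahead, 0 behind

Reachable from c7: {c1, c10, c11, c12, c2, c4, c5, c6, c7, c8, c9}.
Reachable from c2: {c1, c10, c12, c2, c5}.
Only in c7's history (ahead): {c11, c4, c6, c7, c8, c9} — 6.
Only in c2's history (behind): {} — 0.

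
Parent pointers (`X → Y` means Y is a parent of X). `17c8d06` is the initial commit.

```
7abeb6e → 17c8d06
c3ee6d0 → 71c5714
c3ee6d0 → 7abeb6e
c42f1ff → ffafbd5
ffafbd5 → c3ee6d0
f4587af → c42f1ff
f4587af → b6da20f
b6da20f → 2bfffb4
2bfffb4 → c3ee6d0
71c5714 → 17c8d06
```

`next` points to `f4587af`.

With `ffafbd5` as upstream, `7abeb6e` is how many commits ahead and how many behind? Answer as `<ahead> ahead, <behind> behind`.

0 ahead, 3 behind

Reachable from 7abeb6e: {17c8d06, 7abeb6e}.
Reachable from ffafbd5: {17c8d06, 71c5714, 7abeb6e, c3ee6d0, ffafbd5}.
Only in 7abeb6e's history (ahead): {} — 0.
Only in ffafbd5's history (behind): {71c5714, c3ee6d0, ffafbd5} — 3.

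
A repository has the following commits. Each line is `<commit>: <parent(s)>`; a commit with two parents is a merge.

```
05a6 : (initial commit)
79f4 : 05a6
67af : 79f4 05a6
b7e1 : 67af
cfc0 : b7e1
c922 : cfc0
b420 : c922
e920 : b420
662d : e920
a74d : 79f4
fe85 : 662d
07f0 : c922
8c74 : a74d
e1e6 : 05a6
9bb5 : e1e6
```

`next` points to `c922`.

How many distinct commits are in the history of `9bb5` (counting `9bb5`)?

Walking parent pointers from 9bb5: reachable set = {05a6, 9bb5, e1e6}.
That is 3 commits.

3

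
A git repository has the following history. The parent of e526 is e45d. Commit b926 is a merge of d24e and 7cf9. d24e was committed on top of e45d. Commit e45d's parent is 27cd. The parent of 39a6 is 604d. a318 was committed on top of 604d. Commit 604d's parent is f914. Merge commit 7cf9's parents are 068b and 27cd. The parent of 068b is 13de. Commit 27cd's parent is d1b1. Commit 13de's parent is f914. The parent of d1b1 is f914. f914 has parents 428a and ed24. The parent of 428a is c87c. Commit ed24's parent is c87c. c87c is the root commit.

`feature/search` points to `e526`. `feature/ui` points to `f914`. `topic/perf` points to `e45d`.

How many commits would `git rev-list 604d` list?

Walking parent pointers from 604d: reachable set = {428a, 604d, c87c, ed24, f914}.
That is 5 commits.

5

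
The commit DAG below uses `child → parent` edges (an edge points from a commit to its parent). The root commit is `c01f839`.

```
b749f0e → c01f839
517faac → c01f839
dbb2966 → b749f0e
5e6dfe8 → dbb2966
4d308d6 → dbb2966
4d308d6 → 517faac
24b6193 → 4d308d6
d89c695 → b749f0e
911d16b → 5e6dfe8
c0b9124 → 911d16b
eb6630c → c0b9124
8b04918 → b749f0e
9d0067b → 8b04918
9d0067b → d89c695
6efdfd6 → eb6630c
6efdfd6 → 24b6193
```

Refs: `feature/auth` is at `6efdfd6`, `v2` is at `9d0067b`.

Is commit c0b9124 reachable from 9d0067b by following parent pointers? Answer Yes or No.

No

Ancestors of 9d0067b: {8b04918, 9d0067b, b749f0e, c01f839, d89c695}.
c0b9124 is not in that set, so it is not an ancestor of 9d0067b.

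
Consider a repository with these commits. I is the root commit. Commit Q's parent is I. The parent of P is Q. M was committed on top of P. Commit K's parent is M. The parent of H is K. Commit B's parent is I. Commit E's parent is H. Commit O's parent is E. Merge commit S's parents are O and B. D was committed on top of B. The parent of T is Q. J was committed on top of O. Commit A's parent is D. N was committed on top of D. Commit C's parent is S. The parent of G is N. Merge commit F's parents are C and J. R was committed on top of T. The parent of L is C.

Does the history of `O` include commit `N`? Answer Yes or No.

No

Ancestors of O: {E, H, I, K, M, O, P, Q}.
N is not in that set, so it is not an ancestor of O.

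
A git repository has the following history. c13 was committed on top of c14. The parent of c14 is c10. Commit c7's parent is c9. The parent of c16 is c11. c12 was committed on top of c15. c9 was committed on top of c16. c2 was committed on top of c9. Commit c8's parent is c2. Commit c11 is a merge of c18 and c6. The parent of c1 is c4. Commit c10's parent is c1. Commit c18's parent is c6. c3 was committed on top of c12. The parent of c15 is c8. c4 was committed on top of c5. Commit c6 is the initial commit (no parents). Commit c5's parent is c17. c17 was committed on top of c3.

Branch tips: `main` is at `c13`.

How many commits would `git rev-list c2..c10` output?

Reachable from c10: {c1, c10, c11, c12, c15, c16, c17, c18, c2, c3, c4, c5, c6, c8, c9}.
Reachable from c2: {c11, c16, c18, c2, c6, c9}.
In c10's history but not c2's: {c1, c10, c12, c15, c17, c3, c4, c5, c8} — 9 commits.

9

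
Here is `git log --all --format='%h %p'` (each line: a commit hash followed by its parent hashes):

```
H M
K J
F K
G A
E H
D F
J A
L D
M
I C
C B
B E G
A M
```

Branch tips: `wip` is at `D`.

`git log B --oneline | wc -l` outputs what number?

6

Walking parent pointers from B: reachable set = {A, B, E, G, H, M}.
That is 6 commits.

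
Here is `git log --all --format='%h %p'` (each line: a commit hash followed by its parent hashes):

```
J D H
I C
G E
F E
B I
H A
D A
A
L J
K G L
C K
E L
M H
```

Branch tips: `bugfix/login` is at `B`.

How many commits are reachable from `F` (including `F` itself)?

Walking parent pointers from F: reachable set = {A, D, E, F, H, J, L}.
That is 7 commits.

7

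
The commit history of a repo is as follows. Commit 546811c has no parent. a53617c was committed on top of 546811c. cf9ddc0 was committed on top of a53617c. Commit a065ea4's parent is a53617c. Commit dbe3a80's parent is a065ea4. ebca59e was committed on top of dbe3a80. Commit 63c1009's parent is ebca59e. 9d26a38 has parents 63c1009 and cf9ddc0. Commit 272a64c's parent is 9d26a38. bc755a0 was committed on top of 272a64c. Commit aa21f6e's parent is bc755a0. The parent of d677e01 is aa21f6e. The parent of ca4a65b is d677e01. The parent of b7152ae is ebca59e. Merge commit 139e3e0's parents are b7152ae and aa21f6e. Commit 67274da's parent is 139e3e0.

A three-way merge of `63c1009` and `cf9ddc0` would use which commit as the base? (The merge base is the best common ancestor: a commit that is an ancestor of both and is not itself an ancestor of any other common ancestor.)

Ancestors of 63c1009: {546811c, 63c1009, a065ea4, a53617c, dbe3a80, ebca59e}.
Ancestors of cf9ddc0: {546811c, a53617c, cf9ddc0}.
Common ancestors: {546811c, a53617c}.
Among these, a53617c is not an ancestor of any other common ancestor — it is the merge base.

a53617c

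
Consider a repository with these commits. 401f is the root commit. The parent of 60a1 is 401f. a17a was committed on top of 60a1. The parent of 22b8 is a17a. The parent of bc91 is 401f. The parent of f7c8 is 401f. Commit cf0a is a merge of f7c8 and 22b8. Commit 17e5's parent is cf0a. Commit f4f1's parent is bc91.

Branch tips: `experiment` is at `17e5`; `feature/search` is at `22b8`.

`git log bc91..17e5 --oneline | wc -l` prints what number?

6

Reachable from 17e5: {17e5, 22b8, 401f, 60a1, a17a, cf0a, f7c8}.
Reachable from bc91: {401f, bc91}.
In 17e5's history but not bc91's: {17e5, 22b8, 60a1, a17a, cf0a, f7c8} — 6 commits.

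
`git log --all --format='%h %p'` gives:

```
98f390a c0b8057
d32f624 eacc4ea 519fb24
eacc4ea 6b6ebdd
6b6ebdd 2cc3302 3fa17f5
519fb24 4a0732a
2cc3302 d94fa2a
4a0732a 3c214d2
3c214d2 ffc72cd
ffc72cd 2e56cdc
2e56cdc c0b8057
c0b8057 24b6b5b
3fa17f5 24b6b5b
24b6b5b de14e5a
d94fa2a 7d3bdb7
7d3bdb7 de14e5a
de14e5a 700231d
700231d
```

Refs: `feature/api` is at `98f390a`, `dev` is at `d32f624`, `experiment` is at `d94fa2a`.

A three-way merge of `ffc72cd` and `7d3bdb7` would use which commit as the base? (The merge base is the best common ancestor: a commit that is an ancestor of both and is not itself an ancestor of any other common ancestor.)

de14e5a

Ancestors of ffc72cd: {24b6b5b, 2e56cdc, 700231d, c0b8057, de14e5a, ffc72cd}.
Ancestors of 7d3bdb7: {700231d, 7d3bdb7, de14e5a}.
Common ancestors: {700231d, de14e5a}.
Among these, de14e5a is not an ancestor of any other common ancestor — it is the merge base.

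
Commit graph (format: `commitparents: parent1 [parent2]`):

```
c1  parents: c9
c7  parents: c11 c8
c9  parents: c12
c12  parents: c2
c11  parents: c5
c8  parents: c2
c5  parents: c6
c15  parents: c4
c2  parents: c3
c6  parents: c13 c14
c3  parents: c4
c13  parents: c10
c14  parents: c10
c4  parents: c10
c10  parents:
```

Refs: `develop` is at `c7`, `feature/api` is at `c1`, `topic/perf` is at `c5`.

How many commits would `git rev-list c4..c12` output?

3

Reachable from c12: {c10, c12, c2, c3, c4}.
Reachable from c4: {c10, c4}.
In c12's history but not c4's: {c12, c2, c3} — 3 commits.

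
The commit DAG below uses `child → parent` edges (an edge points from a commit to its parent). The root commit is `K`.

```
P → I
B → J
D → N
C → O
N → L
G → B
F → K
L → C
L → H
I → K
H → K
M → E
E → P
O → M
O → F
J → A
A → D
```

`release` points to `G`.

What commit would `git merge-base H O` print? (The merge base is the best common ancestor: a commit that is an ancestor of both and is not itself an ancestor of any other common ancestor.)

Ancestors of H: {H, K}.
Ancestors of O: {E, F, I, K, M, O, P}.
Common ancestors: {K}.
The only common ancestor is K, so it is the merge base.

K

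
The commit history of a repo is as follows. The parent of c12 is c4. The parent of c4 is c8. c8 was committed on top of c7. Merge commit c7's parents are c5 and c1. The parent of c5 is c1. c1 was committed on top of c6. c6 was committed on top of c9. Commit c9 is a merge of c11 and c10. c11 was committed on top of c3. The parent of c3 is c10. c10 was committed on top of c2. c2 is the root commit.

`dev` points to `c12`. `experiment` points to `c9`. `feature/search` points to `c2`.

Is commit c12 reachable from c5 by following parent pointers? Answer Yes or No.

No

Ancestors of c5: {c1, c10, c11, c2, c3, c5, c6, c9}.
c12 is not in that set, so it is not an ancestor of c5.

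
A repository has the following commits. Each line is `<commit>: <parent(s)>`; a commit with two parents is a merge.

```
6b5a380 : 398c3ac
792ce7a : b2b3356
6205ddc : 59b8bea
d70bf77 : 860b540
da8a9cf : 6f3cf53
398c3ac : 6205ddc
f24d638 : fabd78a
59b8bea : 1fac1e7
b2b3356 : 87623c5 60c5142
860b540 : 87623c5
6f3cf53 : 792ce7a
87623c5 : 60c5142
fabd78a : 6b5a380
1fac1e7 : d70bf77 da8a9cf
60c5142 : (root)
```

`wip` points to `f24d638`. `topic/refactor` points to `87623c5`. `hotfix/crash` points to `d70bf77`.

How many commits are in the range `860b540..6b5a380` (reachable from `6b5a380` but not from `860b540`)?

Reachable from 6b5a380: {1fac1e7, 398c3ac, 59b8bea, 60c5142, 6205ddc, 6b5a380, 6f3cf53, 792ce7a, 860b540, 87623c5, b2b3356, d70bf77, da8a9cf}.
Reachable from 860b540: {60c5142, 860b540, 87623c5}.
In 6b5a380's history but not 860b540's: {1fac1e7, 398c3ac, 59b8bea, 6205ddc, 6b5a380, 6f3cf53, 792ce7a, b2b3356, d70bf77, da8a9cf} — 10 commits.

10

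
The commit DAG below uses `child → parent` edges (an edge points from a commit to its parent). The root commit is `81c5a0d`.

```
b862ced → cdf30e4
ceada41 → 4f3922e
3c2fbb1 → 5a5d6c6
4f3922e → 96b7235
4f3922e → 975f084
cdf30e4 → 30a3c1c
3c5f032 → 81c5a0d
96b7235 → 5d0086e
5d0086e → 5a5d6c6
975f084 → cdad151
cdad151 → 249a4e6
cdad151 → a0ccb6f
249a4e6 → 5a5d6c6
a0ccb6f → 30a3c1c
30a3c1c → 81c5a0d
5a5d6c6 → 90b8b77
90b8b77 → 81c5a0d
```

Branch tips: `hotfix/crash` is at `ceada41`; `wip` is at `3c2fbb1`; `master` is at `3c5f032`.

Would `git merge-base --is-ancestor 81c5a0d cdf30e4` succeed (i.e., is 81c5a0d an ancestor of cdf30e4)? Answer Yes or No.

Ancestors of cdf30e4 (commits reachable by following parents): {30a3c1c, 81c5a0d, cdf30e4}.
81c5a0d is in that set, so it is an ancestor of cdf30e4.

Yes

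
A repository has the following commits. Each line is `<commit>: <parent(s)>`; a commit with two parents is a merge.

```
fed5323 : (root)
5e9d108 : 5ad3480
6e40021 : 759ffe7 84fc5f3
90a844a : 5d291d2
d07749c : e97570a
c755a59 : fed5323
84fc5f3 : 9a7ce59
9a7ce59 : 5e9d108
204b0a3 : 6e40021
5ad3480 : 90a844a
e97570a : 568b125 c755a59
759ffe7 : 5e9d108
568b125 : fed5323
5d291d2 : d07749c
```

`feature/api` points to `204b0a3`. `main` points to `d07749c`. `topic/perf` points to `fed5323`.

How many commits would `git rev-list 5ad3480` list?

Walking parent pointers from 5ad3480: reachable set = {568b125, 5ad3480, 5d291d2, 90a844a, c755a59, d07749c, e97570a, fed5323}.
That is 8 commits.

8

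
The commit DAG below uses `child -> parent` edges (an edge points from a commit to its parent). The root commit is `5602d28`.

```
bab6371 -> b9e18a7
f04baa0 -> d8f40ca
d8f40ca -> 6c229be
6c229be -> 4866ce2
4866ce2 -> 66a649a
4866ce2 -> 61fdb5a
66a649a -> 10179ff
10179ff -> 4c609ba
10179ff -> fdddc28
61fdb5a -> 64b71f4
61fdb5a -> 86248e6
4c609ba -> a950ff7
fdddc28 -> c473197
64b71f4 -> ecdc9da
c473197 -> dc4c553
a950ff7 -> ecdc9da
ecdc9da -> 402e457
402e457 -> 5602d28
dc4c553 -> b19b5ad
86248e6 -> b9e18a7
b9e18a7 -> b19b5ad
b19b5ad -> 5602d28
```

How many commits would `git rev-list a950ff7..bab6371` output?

Reachable from bab6371: {5602d28, b19b5ad, b9e18a7, bab6371}.
Reachable from a950ff7: {402e457, 5602d28, a950ff7, ecdc9da}.
In bab6371's history but not a950ff7's: {b19b5ad, b9e18a7, bab6371} — 3 commits.

3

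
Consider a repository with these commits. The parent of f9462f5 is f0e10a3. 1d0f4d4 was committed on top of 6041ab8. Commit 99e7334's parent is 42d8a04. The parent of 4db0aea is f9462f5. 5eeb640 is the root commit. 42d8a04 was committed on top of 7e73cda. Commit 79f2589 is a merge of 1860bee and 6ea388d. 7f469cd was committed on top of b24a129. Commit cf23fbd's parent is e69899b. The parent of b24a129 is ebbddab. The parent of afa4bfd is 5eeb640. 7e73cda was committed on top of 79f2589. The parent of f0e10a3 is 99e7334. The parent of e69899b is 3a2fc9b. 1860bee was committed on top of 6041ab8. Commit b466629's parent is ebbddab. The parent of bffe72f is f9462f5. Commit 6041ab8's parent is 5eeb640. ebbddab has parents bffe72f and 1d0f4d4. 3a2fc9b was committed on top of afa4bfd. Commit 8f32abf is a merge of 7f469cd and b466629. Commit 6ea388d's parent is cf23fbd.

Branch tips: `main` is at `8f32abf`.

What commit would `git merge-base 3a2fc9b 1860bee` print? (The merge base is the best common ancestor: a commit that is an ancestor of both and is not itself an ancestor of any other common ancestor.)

5eeb640

Ancestors of 3a2fc9b: {3a2fc9b, 5eeb640, afa4bfd}.
Ancestors of 1860bee: {1860bee, 5eeb640, 6041ab8}.
Common ancestors: {5eeb640}.
The only common ancestor is 5eeb640, so it is the merge base.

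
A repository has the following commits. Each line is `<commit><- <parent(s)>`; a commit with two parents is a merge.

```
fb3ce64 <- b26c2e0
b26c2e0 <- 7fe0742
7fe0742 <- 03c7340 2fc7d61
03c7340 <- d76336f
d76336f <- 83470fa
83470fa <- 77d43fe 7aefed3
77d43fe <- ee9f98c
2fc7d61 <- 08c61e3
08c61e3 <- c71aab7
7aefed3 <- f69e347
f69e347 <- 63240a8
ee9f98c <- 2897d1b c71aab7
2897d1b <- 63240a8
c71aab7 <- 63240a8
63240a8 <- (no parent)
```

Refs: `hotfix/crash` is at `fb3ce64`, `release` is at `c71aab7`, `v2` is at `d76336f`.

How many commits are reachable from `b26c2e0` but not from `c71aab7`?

Reachable from b26c2e0: {03c7340, 08c61e3, 2897d1b, 2fc7d61, 63240a8, 77d43fe, 7aefed3, 7fe0742, 83470fa, b26c2e0, c71aab7, d76336f, ee9f98c, f69e347}.
Reachable from c71aab7: {63240a8, c71aab7}.
In b26c2e0's history but not c71aab7's: {03c7340, 08c61e3, 2897d1b, 2fc7d61, 77d43fe, 7aefed3, 7fe0742, 83470fa, b26c2e0, d76336f, ee9f98c, f69e347} — 12 commits.

12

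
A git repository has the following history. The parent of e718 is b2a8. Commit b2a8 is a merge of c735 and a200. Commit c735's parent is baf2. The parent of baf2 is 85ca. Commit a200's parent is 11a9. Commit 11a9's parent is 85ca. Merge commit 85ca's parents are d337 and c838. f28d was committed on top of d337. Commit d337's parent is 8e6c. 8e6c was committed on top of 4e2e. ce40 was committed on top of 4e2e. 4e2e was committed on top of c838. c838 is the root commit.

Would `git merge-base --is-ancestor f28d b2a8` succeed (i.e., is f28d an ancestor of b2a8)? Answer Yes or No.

No

Ancestors of b2a8: {11a9, 4e2e, 85ca, 8e6c, a200, b2a8, baf2, c735, c838, d337}.
f28d is not in that set, so it is not an ancestor of b2a8.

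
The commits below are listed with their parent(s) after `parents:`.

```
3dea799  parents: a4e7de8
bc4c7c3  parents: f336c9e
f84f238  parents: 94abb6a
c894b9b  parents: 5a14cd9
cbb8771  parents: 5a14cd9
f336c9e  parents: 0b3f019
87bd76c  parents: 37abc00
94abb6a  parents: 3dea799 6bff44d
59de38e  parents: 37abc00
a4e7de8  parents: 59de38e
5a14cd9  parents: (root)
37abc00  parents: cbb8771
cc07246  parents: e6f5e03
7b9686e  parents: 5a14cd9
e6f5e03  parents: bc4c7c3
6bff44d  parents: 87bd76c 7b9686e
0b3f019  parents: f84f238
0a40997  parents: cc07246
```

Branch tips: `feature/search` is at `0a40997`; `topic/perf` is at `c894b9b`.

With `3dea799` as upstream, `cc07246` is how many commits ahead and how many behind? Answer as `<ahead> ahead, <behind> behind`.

10 ahead, 0 behind

Reachable from cc07246: {0b3f019, 37abc00, 3dea799, 59de38e, 5a14cd9, 6bff44d, 7b9686e, 87bd76c, 94abb6a, a4e7de8, bc4c7c3, cbb8771, cc07246, e6f5e03, f336c9e, f84f238}.
Reachable from 3dea799: {37abc00, 3dea799, 59de38e, 5a14cd9, a4e7de8, cbb8771}.
Only in cc07246's history (ahead): {0b3f019, 6bff44d, 7b9686e, 87bd76c, 94abb6a, bc4c7c3, cc07246, e6f5e03, f336c9e, f84f238} — 10.
Only in 3dea799's history (behind): {} — 0.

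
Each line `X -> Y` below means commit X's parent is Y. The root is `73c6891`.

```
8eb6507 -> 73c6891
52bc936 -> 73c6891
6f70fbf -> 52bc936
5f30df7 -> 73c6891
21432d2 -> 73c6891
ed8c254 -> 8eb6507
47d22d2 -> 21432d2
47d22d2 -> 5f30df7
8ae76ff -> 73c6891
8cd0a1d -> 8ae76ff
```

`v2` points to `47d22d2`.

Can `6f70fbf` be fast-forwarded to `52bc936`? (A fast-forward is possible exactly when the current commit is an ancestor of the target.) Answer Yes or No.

A fast-forward from 6f70fbf to 52bc936 is possible iff 6f70fbf is an ancestor of 52bc936.
Ancestors of 52bc936: {52bc936, 73c6891}.
6f70fbf is not among them, so fast-forward is not possible.

No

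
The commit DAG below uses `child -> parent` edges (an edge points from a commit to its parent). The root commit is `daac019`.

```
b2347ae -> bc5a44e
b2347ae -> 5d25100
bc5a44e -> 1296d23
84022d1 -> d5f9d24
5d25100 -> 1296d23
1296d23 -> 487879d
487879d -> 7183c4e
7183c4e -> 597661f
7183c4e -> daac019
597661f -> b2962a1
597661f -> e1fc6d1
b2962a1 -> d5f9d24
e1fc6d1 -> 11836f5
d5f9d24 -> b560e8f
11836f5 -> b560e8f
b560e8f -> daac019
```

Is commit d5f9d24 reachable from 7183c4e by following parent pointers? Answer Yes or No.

Ancestors of 7183c4e (commits reachable by following parents): {11836f5, 597661f, 7183c4e, b2962a1, b560e8f, d5f9d24, daac019, e1fc6d1}.
d5f9d24 is in that set, so it is an ancestor of 7183c4e.

Yes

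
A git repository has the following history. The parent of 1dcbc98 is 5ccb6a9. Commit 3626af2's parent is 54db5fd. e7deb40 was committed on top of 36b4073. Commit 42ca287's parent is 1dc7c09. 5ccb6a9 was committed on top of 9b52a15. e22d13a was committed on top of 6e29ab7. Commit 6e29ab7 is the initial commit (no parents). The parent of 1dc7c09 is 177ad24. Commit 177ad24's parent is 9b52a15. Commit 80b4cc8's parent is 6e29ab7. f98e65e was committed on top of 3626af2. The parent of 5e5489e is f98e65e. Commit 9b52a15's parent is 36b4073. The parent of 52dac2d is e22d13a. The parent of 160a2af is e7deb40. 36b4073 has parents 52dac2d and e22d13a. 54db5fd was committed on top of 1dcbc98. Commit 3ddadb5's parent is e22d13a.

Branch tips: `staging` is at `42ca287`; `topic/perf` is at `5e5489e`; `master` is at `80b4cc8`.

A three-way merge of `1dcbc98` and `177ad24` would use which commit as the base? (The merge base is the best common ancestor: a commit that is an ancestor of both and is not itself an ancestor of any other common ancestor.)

9b52a15

Ancestors of 1dcbc98: {1dcbc98, 36b4073, 52dac2d, 5ccb6a9, 6e29ab7, 9b52a15, e22d13a}.
Ancestors of 177ad24: {177ad24, 36b4073, 52dac2d, 6e29ab7, 9b52a15, e22d13a}.
Common ancestors: {36b4073, 52dac2d, 6e29ab7, 9b52a15, e22d13a}.
Among these, 9b52a15 is not an ancestor of any other common ancestor — it is the merge base.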